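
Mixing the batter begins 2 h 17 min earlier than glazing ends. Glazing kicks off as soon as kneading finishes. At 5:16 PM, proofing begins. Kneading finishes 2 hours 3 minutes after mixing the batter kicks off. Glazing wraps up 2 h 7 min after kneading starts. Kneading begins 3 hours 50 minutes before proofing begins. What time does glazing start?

3:19 PM

Kneading starts at 5:16 PM − 230 min = 1:26 PM.
Glazing ends at 1:26 PM + 127 min = 3:33 PM.
Mixing the batter starts at 3:33 PM − 137 min = 1:16 PM.
Kneading ends at 1:16 PM + 123 min = 3:19 PM.
So glazing starts at 3:19 PM.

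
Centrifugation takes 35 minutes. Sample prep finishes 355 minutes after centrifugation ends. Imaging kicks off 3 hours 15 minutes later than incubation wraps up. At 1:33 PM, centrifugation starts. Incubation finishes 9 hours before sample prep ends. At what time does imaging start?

2:18 PM

Centrifugation ends at 1:33 PM + 35 min = 2:08 PM.
Sample prep ends at 2:08 PM + 355 min = 8:03 PM.
Incubation ends at 8:03 PM − 540 min = 11:03 AM.
Imaging starts at 11:03 AM + 195 min = 2:18 PM.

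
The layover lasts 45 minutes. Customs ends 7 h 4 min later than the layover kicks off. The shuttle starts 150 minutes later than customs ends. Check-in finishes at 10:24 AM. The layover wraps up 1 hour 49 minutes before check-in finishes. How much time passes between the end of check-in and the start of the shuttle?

7 hours

The layover ends at 10:24 AM − 109 min = 8:35 AM.
The layover starts at 8:35 AM − 45 min = 7:50 AM.
Customs ends at 7:50 AM + 424 min = 2:54 PM.
The shuttle starts at 2:54 PM + 150 min = 5:24 PM.
From 10:24 AM to 5:24 PM is 7 hours.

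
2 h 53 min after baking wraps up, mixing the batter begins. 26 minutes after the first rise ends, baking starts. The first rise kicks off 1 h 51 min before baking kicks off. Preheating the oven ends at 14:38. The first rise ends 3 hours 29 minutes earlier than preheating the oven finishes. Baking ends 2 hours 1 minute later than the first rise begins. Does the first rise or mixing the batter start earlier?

The first rise ends at 14:38 − 209 min = 11:09.
Baking starts at 11:09 + 26 min = 11:35.
The first rise starts at 11:35 − 111 min = 09:44.
Baking ends at 09:44 + 121 min = 11:45.
Mixing the batter starts at 11:45 + 173 min = 14:38.
The first rise starts at 09:44 and mixing the batter starts at 14:38, so the first rise is first.

the first rise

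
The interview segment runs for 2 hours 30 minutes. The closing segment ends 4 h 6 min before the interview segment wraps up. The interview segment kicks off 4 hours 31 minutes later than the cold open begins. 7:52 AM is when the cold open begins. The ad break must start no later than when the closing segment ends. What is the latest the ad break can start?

10:47 AM

The interview segment starts at 7:52 AM + 271 min = 12:23 PM.
The interview segment ends at 12:23 PM + 150 min = 2:53 PM.
The closing segment ends at 2:53 PM − 246 min = 10:47 AM.
The ad break is bounded by the closing segment, so the latest it can start is 10:47 AM.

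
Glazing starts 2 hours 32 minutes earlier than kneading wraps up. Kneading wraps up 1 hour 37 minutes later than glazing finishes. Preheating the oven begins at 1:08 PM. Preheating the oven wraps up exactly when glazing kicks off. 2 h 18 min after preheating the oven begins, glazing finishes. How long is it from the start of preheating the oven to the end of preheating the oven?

83 minutes

Glazing ends at 1:08 PM + 138 min = 3:26 PM.
Kneading ends at 3:26 PM + 97 min = 5:03 PM.
Glazing starts at 5:03 PM − 152 min = 2:31 PM.
So preheating the oven ends at 2:31 PM.
From 1:08 PM to 2:31 PM is 83 minutes.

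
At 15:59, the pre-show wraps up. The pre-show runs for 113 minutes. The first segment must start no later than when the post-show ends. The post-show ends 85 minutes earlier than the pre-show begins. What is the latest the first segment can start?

12:41

The pre-show starts at 15:59 − 113 min = 14:06.
The post-show ends at 14:06 − 85 min = 12:41.
The first segment is bounded by the post-show, so the latest it can start is 12:41.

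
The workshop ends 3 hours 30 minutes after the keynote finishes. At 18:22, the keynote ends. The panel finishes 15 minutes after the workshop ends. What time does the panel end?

22:07

The workshop ends at 18:22 + 210 min = 21:52.
The panel ends at 21:52 + 15 min = 22:07.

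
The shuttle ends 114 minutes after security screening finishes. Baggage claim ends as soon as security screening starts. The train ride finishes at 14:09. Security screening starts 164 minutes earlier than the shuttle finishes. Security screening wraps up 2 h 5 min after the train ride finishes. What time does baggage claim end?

15:24

Security screening ends at 14:09 + 125 min = 16:14.
The shuttle ends at 16:14 + 114 min = 18:08.
Security screening starts at 18:08 − 164 min = 15:24.
So baggage claim ends at 15:24.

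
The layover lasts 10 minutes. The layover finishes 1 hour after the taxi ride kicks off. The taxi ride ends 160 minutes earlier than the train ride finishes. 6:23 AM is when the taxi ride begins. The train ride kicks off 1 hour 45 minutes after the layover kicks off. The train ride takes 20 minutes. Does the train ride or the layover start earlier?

The layover ends at 6:23 AM + 60 min = 7:23 AM.
The layover starts at 7:23 AM − 10 min = 7:13 AM.
The train ride starts at 7:13 AM + 105 min = 8:58 AM.
The train ride starts at 8:58 AM and the layover starts at 7:13 AM, so the layover is first.

the layover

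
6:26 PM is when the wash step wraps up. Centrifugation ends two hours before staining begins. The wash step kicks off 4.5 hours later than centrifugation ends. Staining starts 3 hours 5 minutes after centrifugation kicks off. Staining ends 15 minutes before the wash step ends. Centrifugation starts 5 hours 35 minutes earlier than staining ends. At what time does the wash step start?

Staining ends at 6:26 PM − 15 min = 6:11 PM.
Centrifugation starts at 6:11 PM − 335 min = 12:36 PM.
Staining starts at 12:36 PM + 185 min = 3:41 PM.
Centrifugation ends at 3:41 PM − 120 min = 1:41 PM.
The wash step starts at 1:41 PM + 270 min = 6:11 PM.

6:11 PM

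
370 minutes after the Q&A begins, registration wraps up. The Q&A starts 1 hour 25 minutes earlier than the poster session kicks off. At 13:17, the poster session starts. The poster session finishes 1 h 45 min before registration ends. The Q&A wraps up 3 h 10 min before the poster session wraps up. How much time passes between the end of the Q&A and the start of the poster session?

The Q&A starts at 13:17 − 85 min = 11:52.
Registration ends at 11:52 + 370 min = 18:02.
The poster session ends at 18:02 − 105 min = 16:17.
The Q&A ends at 16:17 − 190 min = 13:07.
From 13:07 to 13:17 is 10 minutes.

10 minutes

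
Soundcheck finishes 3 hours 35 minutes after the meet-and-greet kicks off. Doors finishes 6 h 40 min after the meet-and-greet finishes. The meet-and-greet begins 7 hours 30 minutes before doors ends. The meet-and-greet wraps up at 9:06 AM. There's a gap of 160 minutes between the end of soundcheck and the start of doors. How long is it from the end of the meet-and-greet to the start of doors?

5 hours 25 minutes

Doors ends at 9:06 AM + 400 min = 3:46 PM.
The meet-and-greet starts at 3:46 PM − 450 min = 8:16 AM.
Soundcheck ends at 8:16 AM + 215 min = 11:51 AM.
Doors starts at 11:51 AM + 160 min = 2:31 PM.
From 9:06 AM to 2:31 PM is 5 hours 25 minutes.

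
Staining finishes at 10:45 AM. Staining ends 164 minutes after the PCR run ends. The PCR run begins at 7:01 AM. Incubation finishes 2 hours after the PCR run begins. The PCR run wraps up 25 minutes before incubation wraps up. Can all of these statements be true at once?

Incubation ends at 7:01 AM + 120 min = 9:01 AM.
The PCR run ends at 9:01 AM − 25 min = 8:36 AM.
Staining ends at 8:36 AM + 164 min = 11:20 AM.
But staining is also said to end at 10:45 AM — a 35-minute conflict.

No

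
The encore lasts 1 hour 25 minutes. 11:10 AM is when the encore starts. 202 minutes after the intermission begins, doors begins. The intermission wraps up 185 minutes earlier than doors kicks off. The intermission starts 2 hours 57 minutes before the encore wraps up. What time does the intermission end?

The encore ends at 11:10 AM + 85 min = 12:35 PM.
The intermission starts at 12:35 PM − 177 min = 9:38 AM.
Doors starts at 9:38 AM + 202 min = 1:00 PM.
The intermission ends at 1:00 PM − 185 min = 9:55 AM.

9:55 AM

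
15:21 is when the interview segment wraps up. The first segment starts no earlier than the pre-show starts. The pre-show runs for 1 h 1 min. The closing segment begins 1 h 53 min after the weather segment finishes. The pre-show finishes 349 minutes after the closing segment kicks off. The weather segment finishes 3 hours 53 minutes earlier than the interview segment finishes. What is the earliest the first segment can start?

The weather segment ends at 15:21 − 233 min = 11:28.
The closing segment starts at 11:28 + 113 min = 13:21.
The pre-show ends at 13:21 + 349 min = 19:10.
The pre-show starts at 19:10 − 61 min = 18:09.
The first segment is bounded by the pre-show, so the earliest it can start is 18:09.

18:09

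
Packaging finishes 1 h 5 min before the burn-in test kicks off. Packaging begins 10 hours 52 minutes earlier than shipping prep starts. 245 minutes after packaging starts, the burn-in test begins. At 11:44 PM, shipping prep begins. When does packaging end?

Packaging starts at 11:44 PM − 652 min = 12:52 PM.
The burn-in test starts at 12:52 PM + 245 min = 4:57 PM.
Packaging ends at 4:57 PM − 65 min = 3:52 PM.

3:52 PM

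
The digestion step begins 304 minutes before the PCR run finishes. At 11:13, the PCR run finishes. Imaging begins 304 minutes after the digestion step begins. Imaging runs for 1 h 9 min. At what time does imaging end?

12:22

The digestion step starts at 11:13 − 304 min = 06:09.
Imaging starts at 06:09 + 304 min = 11:13.
Imaging ends at 11:13 + 69 min = 12:22.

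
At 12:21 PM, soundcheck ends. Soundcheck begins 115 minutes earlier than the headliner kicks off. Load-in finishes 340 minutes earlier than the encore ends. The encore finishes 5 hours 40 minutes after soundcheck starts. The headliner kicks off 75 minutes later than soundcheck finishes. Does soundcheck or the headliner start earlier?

The headliner starts at 12:21 PM + 75 min = 1:36 PM.
Soundcheck starts at 1:36 PM − 115 min = 11:41 AM.
Soundcheck starts at 11:41 AM and the headliner starts at 1:36 PM, so soundcheck is first.

soundcheck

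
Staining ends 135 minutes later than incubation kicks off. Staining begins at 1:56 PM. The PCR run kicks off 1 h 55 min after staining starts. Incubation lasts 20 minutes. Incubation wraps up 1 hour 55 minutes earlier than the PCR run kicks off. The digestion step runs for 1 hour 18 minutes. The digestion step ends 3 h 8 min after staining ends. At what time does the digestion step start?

5:41 PM

The PCR run starts at 1:56 PM + 115 min = 3:51 PM.
Incubation ends at 3:51 PM − 115 min = 1:56 PM.
Incubation starts at 1:56 PM − 20 min = 1:36 PM.
Staining ends at 1:36 PM + 135 min = 3:51 PM.
The digestion step ends at 3:51 PM + 188 min = 6:59 PM.
The digestion step starts at 6:59 PM − 78 min = 5:41 PM.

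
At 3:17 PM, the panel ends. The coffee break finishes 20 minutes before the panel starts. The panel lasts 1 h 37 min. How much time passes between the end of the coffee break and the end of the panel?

The panel starts at 3:17 PM − 97 min = 1:40 PM.
The coffee break ends at 1:40 PM − 20 min = 1:20 PM.
From 1:20 PM to 3:17 PM is 1 hour 57 minutes.

1 hour 57 minutes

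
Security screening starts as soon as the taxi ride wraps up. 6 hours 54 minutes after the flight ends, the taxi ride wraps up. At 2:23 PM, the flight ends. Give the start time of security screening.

The taxi ride ends at 2:23 PM + 414 min = 9:17 PM.
So security screening starts at 9:17 PM.

9:17 PM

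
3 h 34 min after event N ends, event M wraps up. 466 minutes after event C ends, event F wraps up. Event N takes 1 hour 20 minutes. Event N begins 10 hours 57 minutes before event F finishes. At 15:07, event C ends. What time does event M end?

16:50

Event F ends at 15:07 + 466 min = 22:53.
Event N starts at 22:53 − 657 min = 11:56.
Event N ends at 11:56 + 80 min = 13:16.
Event M ends at 13:16 + 214 min = 16:50.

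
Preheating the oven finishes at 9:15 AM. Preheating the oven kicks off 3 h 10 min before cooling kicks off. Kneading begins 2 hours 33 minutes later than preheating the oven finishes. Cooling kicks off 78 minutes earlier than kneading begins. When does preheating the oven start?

Kneading starts at 9:15 AM + 153 min = 11:48 AM.
Cooling starts at 11:48 AM − 78 min = 10:30 AM.
Preheating the oven starts at 10:30 AM − 190 min = 7:20 AM.

7:20 AM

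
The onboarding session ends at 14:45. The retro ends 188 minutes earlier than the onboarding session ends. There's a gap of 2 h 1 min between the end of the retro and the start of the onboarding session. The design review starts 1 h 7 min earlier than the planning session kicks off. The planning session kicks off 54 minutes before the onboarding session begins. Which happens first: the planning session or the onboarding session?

The retro ends at 14:45 − 188 min = 11:37.
The onboarding session starts at 11:37 + 121 min = 13:38.
The planning session starts at 13:38 − 54 min = 12:44.
The planning session starts at 12:44 and the onboarding session starts at 13:38, so the planning session is first.

the planning session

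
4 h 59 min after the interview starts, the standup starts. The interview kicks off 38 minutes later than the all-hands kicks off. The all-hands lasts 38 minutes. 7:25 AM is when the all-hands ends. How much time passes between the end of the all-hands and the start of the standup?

4 hours 59 minutes

The all-hands starts at 7:25 AM − 38 min = 6:47 AM.
The interview starts at 6:47 AM + 38 min = 7:25 AM.
The standup starts at 7:25 AM + 299 min = 12:24 PM.
From 7:25 AM to 12:24 PM is 4 hours 59 minutes.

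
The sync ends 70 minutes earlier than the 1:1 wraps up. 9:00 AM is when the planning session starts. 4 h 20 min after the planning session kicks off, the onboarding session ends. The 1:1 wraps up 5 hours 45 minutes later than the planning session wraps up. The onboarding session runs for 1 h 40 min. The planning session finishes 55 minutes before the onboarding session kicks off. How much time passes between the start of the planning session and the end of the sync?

380 minutes

The onboarding session ends at 9:00 AM + 260 min = 1:20 PM.
The onboarding session starts at 1:20 PM − 100 min = 11:40 AM.
The planning session ends at 11:40 AM − 55 min = 10:45 AM.
The 1:1 ends at 10:45 AM + 345 min = 4:30 PM.
The sync ends at 4:30 PM − 70 min = 3:20 PM.
From 9:00 AM to 3:20 PM is 380 minutes.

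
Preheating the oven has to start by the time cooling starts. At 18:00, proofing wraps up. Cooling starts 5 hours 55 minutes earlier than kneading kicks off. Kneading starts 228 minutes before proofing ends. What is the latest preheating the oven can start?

Kneading starts at 18:00 − 228 min = 14:12.
Cooling starts at 14:12 − 355 min = 08:17.
Preheating the oven is bounded by cooling, so the latest it can start is 08:17.

08:17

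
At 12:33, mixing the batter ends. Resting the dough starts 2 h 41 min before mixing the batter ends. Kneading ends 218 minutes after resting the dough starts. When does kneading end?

Resting the dough starts at 12:33 − 161 min = 09:52.
Kneading ends at 09:52 + 218 min = 13:30.

13:30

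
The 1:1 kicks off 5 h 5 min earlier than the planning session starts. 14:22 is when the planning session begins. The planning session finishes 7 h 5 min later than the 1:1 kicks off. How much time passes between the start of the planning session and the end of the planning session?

2 hours

The 1:1 starts at 14:22 − 305 min = 09:17.
The planning session ends at 09:17 + 425 min = 16:22.
From 14:22 to 16:22 is 2 hours.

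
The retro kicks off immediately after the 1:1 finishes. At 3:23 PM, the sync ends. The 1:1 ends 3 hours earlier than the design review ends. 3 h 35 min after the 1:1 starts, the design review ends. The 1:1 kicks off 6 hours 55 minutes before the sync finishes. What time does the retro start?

9:03 AM

The 1:1 starts at 3:23 PM − 415 min = 8:28 AM.
The design review ends at 8:28 AM + 215 min = 12:03 PM.
The 1:1 ends at 12:03 PM − 180 min = 9:03 AM.
So the retro starts at 9:03 AM.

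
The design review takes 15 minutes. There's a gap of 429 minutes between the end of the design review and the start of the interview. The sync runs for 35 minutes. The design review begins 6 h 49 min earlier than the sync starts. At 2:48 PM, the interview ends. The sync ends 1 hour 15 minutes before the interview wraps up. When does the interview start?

The sync ends at 2:48 PM − 75 min = 1:33 PM.
The sync starts at 1:33 PM − 35 min = 12:58 PM.
The design review starts at 12:58 PM − 409 min = 6:09 AM.
The design review ends at 6:09 AM + 15 min = 6:24 AM.
The interview starts at 6:24 AM + 429 min = 1:33 PM.

1:33 PM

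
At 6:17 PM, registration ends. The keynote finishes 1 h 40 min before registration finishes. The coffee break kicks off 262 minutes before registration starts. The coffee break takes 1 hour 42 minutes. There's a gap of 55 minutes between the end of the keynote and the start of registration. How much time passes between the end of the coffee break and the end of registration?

3 hours 25 minutes

The keynote ends at 6:17 PM − 100 min = 4:37 PM.
Registration starts at 4:37 PM + 55 min = 5:32 PM.
The coffee break starts at 5:32 PM − 262 min = 1:10 PM.
The coffee break ends at 1:10 PM + 102 min = 2:52 PM.
From 2:52 PM to 6:17 PM is 3 hours 25 minutes.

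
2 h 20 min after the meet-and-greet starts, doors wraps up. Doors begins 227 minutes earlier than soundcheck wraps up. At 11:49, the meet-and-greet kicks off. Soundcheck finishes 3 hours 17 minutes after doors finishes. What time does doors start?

13:39

Doors ends at 11:49 + 140 min = 14:09.
Soundcheck ends at 14:09 + 197 min = 17:26.
Doors starts at 17:26 − 227 min = 13:39.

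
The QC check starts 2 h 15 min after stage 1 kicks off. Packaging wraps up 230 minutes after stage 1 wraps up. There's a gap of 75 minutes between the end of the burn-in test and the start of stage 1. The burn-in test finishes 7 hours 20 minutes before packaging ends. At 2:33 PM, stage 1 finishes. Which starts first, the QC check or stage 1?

Packaging ends at 2:33 PM + 230 min = 6:23 PM.
The burn-in test ends at 6:23 PM − 440 min = 11:03 AM.
Stage 1 starts at 11:03 AM + 75 min = 12:18 PM.
The QC check starts at 12:18 PM + 135 min = 2:33 PM.
The QC check starts at 2:33 PM and stage 1 starts at 12:18 PM, so stage 1 is first.

stage 1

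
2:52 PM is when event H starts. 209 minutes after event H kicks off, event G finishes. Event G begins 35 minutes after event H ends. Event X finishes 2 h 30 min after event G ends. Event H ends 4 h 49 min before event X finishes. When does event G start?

4:37 PM

Event G ends at 2:52 PM + 209 min = 6:21 PM.
Event X ends at 6:21 PM + 150 min = 8:51 PM.
Event H ends at 8:51 PM − 289 min = 4:02 PM.
Event G starts at 4:02 PM + 35 min = 4:37 PM.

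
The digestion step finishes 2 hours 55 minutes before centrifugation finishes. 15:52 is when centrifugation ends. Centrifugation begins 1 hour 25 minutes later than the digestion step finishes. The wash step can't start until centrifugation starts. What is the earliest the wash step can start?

14:22

The digestion step ends at 15:52 − 175 min = 12:57.
Centrifugation starts at 12:57 + 85 min = 14:22.
The wash step is bounded by centrifugation, so the earliest it can start is 14:22.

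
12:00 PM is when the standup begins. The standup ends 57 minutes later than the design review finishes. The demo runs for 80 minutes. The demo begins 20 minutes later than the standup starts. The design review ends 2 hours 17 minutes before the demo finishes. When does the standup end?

The demo starts at 12:00 PM + 20 min = 12:20 PM.
The demo ends at 12:20 PM + 80 min = 1:40 PM.
The design review ends at 1:40 PM − 137 min = 11:23 AM.
The standup ends at 11:23 AM + 57 min = 12:20 PM.

12:20 PM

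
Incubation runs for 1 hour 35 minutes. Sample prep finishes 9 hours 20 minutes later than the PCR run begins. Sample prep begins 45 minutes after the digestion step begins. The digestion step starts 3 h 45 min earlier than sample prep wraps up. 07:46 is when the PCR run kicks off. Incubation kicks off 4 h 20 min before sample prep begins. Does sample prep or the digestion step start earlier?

Sample prep ends at 07:46 + 560 min = 17:06.
The digestion step starts at 17:06 − 225 min = 13:21.
Sample prep starts at 13:21 + 45 min = 14:06.
Sample prep starts at 14:06 and the digestion step starts at 13:21, so the digestion step is first.

the digestion step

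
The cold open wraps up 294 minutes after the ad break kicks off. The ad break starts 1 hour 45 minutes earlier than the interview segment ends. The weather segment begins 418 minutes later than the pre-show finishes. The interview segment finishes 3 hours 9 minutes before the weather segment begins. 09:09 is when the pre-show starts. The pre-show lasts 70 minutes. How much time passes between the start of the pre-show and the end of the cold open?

8 h 8 min

The pre-show ends at 09:09 + 70 min = 10:19.
The weather segment starts at 10:19 + 418 min = 17:17.
The interview segment ends at 17:17 − 189 min = 14:08.
The ad break starts at 14:08 − 105 min = 12:23.
The cold open ends at 12:23 + 294 min = 17:17.
From 09:09 to 17:17 is 8 h 8 min.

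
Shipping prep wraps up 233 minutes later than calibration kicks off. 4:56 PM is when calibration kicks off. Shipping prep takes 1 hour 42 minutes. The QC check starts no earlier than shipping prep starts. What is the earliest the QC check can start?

7:07 PM

Shipping prep ends at 4:56 PM + 233 min = 8:49 PM.
Shipping prep starts at 8:49 PM − 102 min = 7:07 PM.
The QC check is bounded by shipping prep, so the earliest it can start is 7:07 PM.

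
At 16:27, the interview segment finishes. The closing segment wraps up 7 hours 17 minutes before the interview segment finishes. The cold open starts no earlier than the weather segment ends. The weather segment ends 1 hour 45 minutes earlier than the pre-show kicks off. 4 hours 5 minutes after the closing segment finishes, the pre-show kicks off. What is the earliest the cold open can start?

11:30

The closing segment ends at 16:27 − 437 min = 09:10.
The pre-show starts at 09:10 + 245 min = 13:15.
The weather segment ends at 13:15 − 105 min = 11:30.
The cold open is bounded by the weather segment, so the earliest it can start is 11:30.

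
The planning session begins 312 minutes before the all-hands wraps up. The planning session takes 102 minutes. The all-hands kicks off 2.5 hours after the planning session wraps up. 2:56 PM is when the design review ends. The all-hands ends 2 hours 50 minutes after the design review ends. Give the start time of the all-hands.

4:46 PM

The all-hands ends at 2:56 PM + 170 min = 5:46 PM.
The planning session starts at 5:46 PM − 312 min = 12:34 PM.
The planning session ends at 12:34 PM + 102 min = 2:16 PM.
The all-hands starts at 2:16 PM + 150 min = 4:46 PM.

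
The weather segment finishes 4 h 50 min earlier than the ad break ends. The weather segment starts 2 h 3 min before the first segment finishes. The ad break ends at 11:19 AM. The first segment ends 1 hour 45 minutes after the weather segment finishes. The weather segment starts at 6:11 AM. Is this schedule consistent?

The weather segment ends at 11:19 AM − 290 min = 6:29 AM.
The first segment ends at 6:29 AM + 105 min = 8:14 AM.
The weather segment starts at 8:14 AM − 123 min = 6:11 AM.
That matches the stated 6:11 AM, so the schedule is consistent.

Yes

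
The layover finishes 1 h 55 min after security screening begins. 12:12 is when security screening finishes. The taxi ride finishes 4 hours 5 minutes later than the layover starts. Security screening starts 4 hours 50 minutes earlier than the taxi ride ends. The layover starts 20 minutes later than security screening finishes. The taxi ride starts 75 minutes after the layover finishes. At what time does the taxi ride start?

14:57

The layover starts at 12:12 + 20 min = 12:32.
The taxi ride ends at 12:32 + 245 min = 16:37.
Security screening starts at 16:37 − 290 min = 11:47.
The layover ends at 11:47 + 115 min = 13:42.
The taxi ride starts at 13:42 + 75 min = 14:57.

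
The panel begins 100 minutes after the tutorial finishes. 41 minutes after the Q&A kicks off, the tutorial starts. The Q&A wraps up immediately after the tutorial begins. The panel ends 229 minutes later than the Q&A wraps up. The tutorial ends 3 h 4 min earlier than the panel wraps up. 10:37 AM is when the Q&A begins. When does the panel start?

The tutorial starts at 10:37 AM + 41 min = 11:18 AM.
So the Q&A ends at 11:18 AM.
The panel ends at 11:18 AM + 229 min = 3:07 PM.
The tutorial ends at 3:07 PM − 184 min = 12:03 PM.
The panel starts at 12:03 PM + 100 min = 1:43 PM.

1:43 PM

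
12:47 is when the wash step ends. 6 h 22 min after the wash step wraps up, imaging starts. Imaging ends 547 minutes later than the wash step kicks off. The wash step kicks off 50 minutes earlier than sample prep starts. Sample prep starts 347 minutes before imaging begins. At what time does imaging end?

21:39

Imaging starts at 12:47 + 382 min = 19:09.
Sample prep starts at 19:09 − 347 min = 13:22.
The wash step starts at 13:22 − 50 min = 12:32.
Imaging ends at 12:32 + 547 min = 21:39.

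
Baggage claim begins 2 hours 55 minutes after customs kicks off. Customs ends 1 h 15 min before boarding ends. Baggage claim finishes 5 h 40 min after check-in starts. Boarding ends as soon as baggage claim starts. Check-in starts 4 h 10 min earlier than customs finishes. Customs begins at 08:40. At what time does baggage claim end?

Baggage claim starts at 08:40 + 175 min = 11:35.
So boarding ends at 11:35.
Customs ends at 11:35 − 75 min = 10:20.
Check-in starts at 10:20 − 250 min = 06:10.
Baggage claim ends at 06:10 + 340 min = 11:50.

11:50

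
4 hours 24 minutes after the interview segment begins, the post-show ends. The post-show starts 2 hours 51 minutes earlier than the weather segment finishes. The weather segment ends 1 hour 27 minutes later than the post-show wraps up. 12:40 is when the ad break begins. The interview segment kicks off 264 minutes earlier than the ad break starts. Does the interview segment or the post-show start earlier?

The interview segment starts at 12:40 − 264 min = 08:16.
The post-show ends at 08:16 + 264 min = 12:40.
The weather segment ends at 12:40 + 87 min = 14:07.
The post-show starts at 14:07 − 171 min = 11:16.
The interview segment starts at 08:16 and the post-show starts at 11:16, so the interview segment is first.

the interview segment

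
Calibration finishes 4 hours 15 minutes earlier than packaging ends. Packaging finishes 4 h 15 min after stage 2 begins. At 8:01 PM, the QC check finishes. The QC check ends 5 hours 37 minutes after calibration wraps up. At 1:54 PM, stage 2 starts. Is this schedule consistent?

Packaging ends at 1:54 PM + 255 min = 6:09 PM.
Calibration ends at 6:09 PM − 255 min = 1:54 PM.
The QC check ends at 1:54 PM + 337 min = 7:31 PM.
But the QC check is also said to end at 8:01 PM — a 30-minute conflict.

No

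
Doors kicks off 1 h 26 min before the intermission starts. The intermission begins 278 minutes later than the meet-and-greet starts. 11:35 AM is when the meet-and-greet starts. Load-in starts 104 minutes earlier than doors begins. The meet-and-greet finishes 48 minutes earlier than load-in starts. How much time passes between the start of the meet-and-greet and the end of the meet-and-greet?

40 minutes

The intermission starts at 11:35 AM + 278 min = 4:13 PM.
Doors starts at 4:13 PM − 86 min = 2:47 PM.
Load-in starts at 2:47 PM − 104 min = 1:03 PM.
The meet-and-greet ends at 1:03 PM − 48 min = 12:15 PM.
From 11:35 AM to 12:15 PM is 40 minutes.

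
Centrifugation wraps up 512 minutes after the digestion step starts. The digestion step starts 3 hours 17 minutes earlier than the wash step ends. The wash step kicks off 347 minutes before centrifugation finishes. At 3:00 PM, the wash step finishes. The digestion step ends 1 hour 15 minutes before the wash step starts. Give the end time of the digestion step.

The digestion step starts at 3:00 PM − 197 min = 11:43 AM.
Centrifugation ends at 11:43 AM + 512 min = 8:15 PM.
The wash step starts at 8:15 PM − 347 min = 2:28 PM.
The digestion step ends at 2:28 PM − 75 min = 1:13 PM.

1:13 PM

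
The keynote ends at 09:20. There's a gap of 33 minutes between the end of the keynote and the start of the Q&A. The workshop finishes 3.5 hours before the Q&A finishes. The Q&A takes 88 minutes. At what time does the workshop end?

07:51

The Q&A starts at 09:20 + 33 min = 09:53.
The Q&A ends at 09:53 + 88 min = 11:21.
The workshop ends at 11:21 − 210 min = 07:51.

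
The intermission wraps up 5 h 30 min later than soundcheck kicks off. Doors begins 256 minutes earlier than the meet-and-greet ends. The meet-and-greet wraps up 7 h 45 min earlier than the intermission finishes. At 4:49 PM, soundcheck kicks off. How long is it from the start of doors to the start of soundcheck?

The intermission ends at 4:49 PM + 330 min = 10:19 PM.
The meet-and-greet ends at 10:19 PM − 465 min = 2:34 PM.
Doors starts at 2:34 PM − 256 min = 10:18 AM.
From 10:18 AM to 4:49 PM is 6 hours 31 minutes.

6 hours 31 minutes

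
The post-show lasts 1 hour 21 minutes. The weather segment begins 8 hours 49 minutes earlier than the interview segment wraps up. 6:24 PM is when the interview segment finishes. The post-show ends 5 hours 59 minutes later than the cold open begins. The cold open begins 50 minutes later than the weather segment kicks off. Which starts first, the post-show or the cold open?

the cold open

The weather segment starts at 6:24 PM − 529 min = 9:35 AM.
The cold open starts at 9:35 AM + 50 min = 10:25 AM.
The post-show ends at 10:25 AM + 359 min = 4:24 PM.
The post-show starts at 4:24 PM − 81 min = 3:03 PM.
The post-show starts at 3:03 PM and the cold open starts at 10:25 AM, so the cold open is first.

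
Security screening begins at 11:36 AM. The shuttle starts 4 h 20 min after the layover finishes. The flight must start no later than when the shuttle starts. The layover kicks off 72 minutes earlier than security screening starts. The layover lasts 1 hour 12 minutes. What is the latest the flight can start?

3:56 PM

The layover starts at 11:36 AM − 72 min = 10:24 AM.
The layover ends at 10:24 AM + 72 min = 11:36 AM.
The shuttle starts at 11:36 AM + 260 min = 3:56 PM.
The flight is bounded by the shuttle, so the latest it can start is 3:56 PM.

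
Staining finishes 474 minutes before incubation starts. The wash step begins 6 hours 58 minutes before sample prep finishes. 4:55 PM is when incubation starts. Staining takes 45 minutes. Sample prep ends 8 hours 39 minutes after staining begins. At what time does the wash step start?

9:57 AM

Staining ends at 4:55 PM − 474 min = 9:01 AM.
Staining starts at 9:01 AM − 45 min = 8:16 AM.
Sample prep ends at 8:16 AM + 519 min = 4:55 PM.
The wash step starts at 4:55 PM − 418 min = 9:57 AM.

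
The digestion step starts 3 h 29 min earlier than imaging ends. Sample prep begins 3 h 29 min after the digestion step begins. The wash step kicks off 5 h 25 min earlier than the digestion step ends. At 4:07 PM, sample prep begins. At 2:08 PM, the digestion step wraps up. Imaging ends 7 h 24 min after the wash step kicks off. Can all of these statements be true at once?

The wash step starts at 2:08 PM − 325 min = 8:43 AM.
Imaging ends at 8:43 AM + 444 min = 4:07 PM.
The digestion step starts at 4:07 PM − 209 min = 12:38 PM.
Sample prep starts at 12:38 PM + 209 min = 4:07 PM.
That matches the stated 4:07 PM, so the schedule is consistent.

Yes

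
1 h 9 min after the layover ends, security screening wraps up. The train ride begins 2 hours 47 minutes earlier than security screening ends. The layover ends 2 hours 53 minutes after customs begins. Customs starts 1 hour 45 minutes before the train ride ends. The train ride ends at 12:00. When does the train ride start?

Customs starts at 12:00 − 105 min = 10:15.
The layover ends at 10:15 + 173 min = 13:08.
Security screening ends at 13:08 + 69 min = 14:17.
The train ride starts at 14:17 − 167 min = 11:30.

11:30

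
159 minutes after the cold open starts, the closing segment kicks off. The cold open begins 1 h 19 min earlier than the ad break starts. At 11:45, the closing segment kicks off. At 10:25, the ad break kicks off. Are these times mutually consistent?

Yes

The cold open starts at 10:25 − 79 min = 09:06.
The closing segment starts at 09:06 + 159 min = 11:45.
That matches the stated 11:45, so the schedule is consistent.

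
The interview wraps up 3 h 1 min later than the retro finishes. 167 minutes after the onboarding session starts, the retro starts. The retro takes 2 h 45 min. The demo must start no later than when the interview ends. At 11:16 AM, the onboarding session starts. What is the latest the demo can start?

7:49 PM

The retro starts at 11:16 AM + 167 min = 2:03 PM.
The retro ends at 2:03 PM + 165 min = 4:48 PM.
The interview ends at 4:48 PM + 181 min = 7:49 PM.
The demo is bounded by the interview, so the latest it can start is 7:49 PM.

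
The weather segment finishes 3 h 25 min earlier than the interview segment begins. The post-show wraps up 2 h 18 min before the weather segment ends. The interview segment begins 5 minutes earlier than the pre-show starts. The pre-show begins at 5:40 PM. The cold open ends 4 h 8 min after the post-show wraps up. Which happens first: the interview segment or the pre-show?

the interview segment

The interview segment starts at 5:40 PM − 5 min = 5:35 PM.
The interview segment starts at 5:35 PM and the pre-show starts at 5:40 PM, so the interview segment is first.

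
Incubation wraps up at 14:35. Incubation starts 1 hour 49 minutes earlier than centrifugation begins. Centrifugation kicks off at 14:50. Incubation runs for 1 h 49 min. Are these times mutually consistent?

No

Incubation starts at 14:50 − 109 min = 13:01.
Incubation ends at 13:01 + 109 min = 14:50.
But incubation is also said to end at 14:35 — a 15-minute conflict.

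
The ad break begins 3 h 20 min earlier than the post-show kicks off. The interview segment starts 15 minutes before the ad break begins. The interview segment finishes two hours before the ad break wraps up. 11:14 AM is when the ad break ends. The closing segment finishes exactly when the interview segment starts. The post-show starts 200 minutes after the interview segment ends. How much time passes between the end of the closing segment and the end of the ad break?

2 hours 15 minutes

The interview segment ends at 11:14 AM − 120 min = 9:14 AM.
The post-show starts at 9:14 AM + 200 min = 12:34 PM.
The ad break starts at 12:34 PM − 200 min = 9:14 AM.
The interview segment starts at 9:14 AM − 15 min = 8:59 AM.
So the closing segment ends at 8:59 AM.
From 8:59 AM to 11:14 AM is 2 hours 15 minutes.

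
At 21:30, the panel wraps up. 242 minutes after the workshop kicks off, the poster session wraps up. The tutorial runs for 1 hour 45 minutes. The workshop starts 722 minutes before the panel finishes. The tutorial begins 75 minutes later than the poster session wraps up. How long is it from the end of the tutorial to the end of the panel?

The workshop starts at 21:30 − 722 min = 09:28.
The poster session ends at 09:28 + 242 min = 13:30.
The tutorial starts at 13:30 + 75 min = 14:45.
The tutorial ends at 14:45 + 105 min = 16:30.
From 16:30 to 21:30 is 5 hours.

5 hours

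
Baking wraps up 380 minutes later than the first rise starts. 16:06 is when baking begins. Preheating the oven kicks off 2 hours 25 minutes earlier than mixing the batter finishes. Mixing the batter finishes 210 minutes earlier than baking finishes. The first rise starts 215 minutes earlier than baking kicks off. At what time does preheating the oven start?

The first rise starts at 16:06 − 215 min = 12:31.
Baking ends at 12:31 + 380 min = 18:51.
Mixing the batter ends at 18:51 − 210 min = 15:21.
Preheating the oven starts at 15:21 − 145 min = 12:56.

12:56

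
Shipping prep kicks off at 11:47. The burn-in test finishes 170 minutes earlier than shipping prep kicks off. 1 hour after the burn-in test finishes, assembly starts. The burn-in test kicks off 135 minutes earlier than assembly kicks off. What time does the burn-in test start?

07:42

The burn-in test ends at 11:47 − 170 min = 08:57.
Assembly starts at 08:57 + 60 min = 09:57.
The burn-in test starts at 09:57 − 135 min = 07:42.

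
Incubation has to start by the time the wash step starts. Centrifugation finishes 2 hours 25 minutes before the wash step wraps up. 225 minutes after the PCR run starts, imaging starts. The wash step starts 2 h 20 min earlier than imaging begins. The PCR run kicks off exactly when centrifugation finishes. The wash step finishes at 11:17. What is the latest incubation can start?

Centrifugation ends at 11:17 − 145 min = 08:52.
So the PCR run starts at 08:52.
Imaging starts at 08:52 + 225 min = 12:37.
The wash step starts at 12:37 − 140 min = 10:17.
Incubation is bounded by the wash step, so the latest it can start is 10:17.

10:17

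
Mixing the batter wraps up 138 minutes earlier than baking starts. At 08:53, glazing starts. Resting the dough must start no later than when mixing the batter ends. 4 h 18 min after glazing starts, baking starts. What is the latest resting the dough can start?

Baking starts at 08:53 + 258 min = 13:11.
Mixing the batter ends at 13:11 − 138 min = 10:53.
Resting the dough is bounded by mixing the batter, so the latest it can start is 10:53.

10:53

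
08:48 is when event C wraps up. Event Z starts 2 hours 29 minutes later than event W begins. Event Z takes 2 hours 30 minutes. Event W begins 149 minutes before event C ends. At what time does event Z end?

11:18

Event W starts at 08:48 − 149 min = 06:19.
Event Z starts at 06:19 + 149 min = 08:48.
Event Z ends at 08:48 + 150 min = 11:18.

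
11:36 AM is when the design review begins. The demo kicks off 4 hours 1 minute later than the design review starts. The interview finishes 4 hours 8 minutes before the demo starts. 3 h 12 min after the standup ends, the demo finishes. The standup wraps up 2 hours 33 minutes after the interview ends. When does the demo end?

The demo starts at 11:36 AM + 241 min = 3:37 PM.
The interview ends at 3:37 PM − 248 min = 11:29 AM.
The standup ends at 11:29 AM + 153 min = 2:02 PM.
The demo ends at 2:02 PM + 192 min = 5:14 PM.

5:14 PM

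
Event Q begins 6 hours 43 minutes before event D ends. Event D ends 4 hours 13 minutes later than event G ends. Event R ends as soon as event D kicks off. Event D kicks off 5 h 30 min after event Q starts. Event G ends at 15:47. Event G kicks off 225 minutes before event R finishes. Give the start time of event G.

Event D ends at 15:47 + 253 min = 20:00.
Event Q starts at 20:00 − 403 min = 13:17.
Event D starts at 13:17 + 330 min = 18:47.
So event R ends at 18:47.
Event G starts at 18:47 − 225 min = 15:02.

15:02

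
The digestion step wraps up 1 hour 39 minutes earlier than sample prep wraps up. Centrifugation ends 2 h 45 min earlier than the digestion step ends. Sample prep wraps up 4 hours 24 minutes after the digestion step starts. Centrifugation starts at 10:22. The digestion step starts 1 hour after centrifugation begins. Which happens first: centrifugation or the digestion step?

centrifugation

The digestion step starts at 10:22 + 60 min = 11:22.
Centrifugation starts at 10:22 and the digestion step starts at 11:22, so centrifugation is first.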